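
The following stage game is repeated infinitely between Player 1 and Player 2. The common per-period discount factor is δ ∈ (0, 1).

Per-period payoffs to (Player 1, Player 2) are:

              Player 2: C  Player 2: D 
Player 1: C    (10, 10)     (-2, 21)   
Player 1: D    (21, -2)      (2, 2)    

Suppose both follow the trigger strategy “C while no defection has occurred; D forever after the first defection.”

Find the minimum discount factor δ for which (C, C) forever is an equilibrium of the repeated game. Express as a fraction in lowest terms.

11/19

Cooperation forever yields 10 each period: 10/(1−δ).
Deviating yields 21 once, then 2 forever: 21 + 2δ/(1−δ).
No profitable deviation requires 10/(1−δ) ≥ 21 + 2δ/(1−δ).
Multiplying by (1−δ): 10 ≥ 21(1−δ) + 2δ = 21 − 19δ.
So 19δ ≥ 11, i.e. δ ≥ 11/19.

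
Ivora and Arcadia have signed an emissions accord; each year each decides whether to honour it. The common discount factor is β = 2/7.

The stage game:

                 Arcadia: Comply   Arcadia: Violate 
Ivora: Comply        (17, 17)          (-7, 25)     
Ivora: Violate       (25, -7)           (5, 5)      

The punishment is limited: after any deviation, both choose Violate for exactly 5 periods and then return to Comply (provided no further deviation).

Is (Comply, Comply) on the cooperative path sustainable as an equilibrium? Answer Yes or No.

Comparing payoff streams over the 6 periods until play realigns: cooperate → 17(1+β+…+β^5); deviate → 25 + 5(β+…+β^5).
Cooperation is sustained iff (17−5)(β+…+β^5) ≥ 25−17.
β+…+β^5 = 2/7·(1−(2/7)^5)/(1−2/7) = 0.3992, and (25−17)/(17−5) = 0.6667.
0.3992 < 0.6667, so cooperation is not sustainable.

No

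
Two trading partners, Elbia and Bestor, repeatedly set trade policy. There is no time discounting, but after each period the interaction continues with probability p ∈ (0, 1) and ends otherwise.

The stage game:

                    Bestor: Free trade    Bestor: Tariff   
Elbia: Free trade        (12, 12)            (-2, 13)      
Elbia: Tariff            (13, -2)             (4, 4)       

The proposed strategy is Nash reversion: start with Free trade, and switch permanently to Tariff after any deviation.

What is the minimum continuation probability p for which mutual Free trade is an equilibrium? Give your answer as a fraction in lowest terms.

With no time discounting, the continuation probability p plays the role of the discount factor.
Grim-trigger IC: 12/(1−p) ≥ 13 + 4p/(1−p) ⇒ p ≥ (13−12)/(13−4) = 1/9.

1/9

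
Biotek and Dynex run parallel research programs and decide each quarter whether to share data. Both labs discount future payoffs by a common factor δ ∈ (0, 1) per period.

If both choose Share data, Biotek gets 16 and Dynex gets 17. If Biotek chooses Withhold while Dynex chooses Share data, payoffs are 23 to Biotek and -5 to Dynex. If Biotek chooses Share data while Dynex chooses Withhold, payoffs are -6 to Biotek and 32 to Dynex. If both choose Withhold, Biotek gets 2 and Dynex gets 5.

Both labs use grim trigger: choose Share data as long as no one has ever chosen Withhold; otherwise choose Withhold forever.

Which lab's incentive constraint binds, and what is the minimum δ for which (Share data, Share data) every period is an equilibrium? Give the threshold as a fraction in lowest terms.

Biotek's threshold: (23−16)/(23−2) = 1/3.
Dynex's threshold: (32−17)/(32−5) = 5/9.
1/3 < 5/9, so Dynex binds and δ* = 5/9.

Dynex; δ ≥ 5/9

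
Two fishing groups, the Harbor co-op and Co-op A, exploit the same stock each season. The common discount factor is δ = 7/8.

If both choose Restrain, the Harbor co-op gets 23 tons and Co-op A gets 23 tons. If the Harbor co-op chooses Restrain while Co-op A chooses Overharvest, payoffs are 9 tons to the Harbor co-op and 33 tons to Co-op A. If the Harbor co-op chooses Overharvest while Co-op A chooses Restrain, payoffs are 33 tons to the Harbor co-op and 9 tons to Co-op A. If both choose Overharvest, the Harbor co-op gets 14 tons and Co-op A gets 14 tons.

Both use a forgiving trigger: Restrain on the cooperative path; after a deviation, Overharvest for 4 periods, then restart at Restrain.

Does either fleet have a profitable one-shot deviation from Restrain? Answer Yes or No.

No

A one-shot deviation gives 33 now, then 14 for 4 periods, then back to 23.
Gain from deviating: (33−23) today; loss: (23−14) in each of the next 4 periods.
No-deviation condition: (23−14)(δ+…+δ^4) ≥ 33−23, i.e. δ+…+δ^4 ≥ 10/9.
At δ = 7/8: δ+…+δ^4 = 2.8967 ≥ 1.1111.
So cooperation is sustainable.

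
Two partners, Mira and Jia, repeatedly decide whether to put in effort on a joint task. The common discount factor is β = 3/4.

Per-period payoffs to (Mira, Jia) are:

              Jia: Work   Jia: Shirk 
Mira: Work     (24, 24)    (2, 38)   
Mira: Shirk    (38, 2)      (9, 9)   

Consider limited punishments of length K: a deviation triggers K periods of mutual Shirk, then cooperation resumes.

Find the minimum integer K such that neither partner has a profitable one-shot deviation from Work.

2

Need Σ_{k=1}^{K} β^k ≥ (38−24)/(24−9) = 0.9333 at β = 3/4.
At K = 1 the sum is 0.7500 < 0.9333; at K = 2 it is 1.3125 ≥ 0.9333.
So the minimum punishment length is K = 2.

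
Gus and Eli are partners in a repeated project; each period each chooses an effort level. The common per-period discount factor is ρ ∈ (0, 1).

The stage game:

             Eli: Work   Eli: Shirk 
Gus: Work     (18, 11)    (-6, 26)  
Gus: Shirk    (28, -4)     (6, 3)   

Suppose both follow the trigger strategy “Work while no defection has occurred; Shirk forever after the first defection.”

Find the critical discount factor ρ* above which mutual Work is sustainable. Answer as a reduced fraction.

For Gus: deviation gain 28−18 = 10, per-period punishment loss 18−6 = 12. IC gives ρ ≥ 10/22 = 5/11.
For Eli: gain 15, loss 8 per period, so ρ ≥ 15/23.
The tighter constraint is Eli's, so cooperation needs ρ ≥ 15/23.

15/23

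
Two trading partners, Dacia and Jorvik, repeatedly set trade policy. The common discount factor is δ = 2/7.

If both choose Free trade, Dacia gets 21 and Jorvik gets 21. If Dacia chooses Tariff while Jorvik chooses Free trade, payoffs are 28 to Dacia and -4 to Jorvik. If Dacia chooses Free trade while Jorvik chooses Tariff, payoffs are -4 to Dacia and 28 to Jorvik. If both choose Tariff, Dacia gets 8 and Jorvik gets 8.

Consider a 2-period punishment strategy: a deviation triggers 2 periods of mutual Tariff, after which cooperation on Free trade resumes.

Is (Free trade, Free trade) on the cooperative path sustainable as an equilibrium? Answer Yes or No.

No

A one-shot deviation gives 28 now, then 8 for 2 periods, then back to 21.
Gain from deviating: (28−21) today; loss: (21−8) in each of the next 2 periods.
No-deviation condition: (21−8)(δ+…+δ^2) ≥ 28−21, i.e. δ+…+δ^2 ≥ 7/13.
At δ = 2/7: δ+…+δ^2 = 0.3673 < 0.5385.
So cooperation is not sustainable.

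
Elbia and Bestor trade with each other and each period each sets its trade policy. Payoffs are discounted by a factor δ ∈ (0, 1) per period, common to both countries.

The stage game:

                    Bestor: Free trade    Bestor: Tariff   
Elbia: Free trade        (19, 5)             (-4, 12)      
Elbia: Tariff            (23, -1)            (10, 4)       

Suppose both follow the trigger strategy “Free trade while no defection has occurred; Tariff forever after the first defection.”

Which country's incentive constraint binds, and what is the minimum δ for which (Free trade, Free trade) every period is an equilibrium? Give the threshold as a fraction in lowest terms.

For Elbia: deviation gain 23−19 = 4, per-period punishment loss 19−10 = 9. IC gives δ ≥ 4/13.
For Bestor: gain 7, loss 1 per period, so δ ≥ 7/8.
The tighter constraint is Bestor's, so cooperation needs δ ≥ 7/8.

Bestor; δ ≥ 7/8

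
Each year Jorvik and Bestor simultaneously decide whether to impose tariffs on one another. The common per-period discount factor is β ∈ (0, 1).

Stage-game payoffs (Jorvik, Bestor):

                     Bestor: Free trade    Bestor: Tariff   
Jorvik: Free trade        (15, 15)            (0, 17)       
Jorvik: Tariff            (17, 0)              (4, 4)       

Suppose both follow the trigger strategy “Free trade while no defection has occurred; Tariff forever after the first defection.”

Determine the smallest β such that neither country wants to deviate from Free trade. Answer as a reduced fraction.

2/13

Cooperation forever yields 15 each period: 15/(1−β).
Deviating yields 17 once, then 4 forever: 17 + 4β/(1−β).
No profitable deviation requires 15/(1−β) ≥ 17 + 4β/(1−β).
Multiplying by (1−β): 15 ≥ 17(1−β) + 4β = 17 − 13β.
So 13β ≥ 2, i.e. β ≥ 2/13.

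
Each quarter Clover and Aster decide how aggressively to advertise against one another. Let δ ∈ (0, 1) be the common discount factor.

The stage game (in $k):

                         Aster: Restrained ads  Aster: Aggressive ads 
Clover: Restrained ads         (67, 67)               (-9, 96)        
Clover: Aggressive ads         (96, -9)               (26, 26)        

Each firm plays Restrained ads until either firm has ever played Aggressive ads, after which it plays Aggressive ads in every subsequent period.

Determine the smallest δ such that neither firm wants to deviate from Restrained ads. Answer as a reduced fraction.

29/70

One-period gain from deviating is 96 − 67 = 29. The loss is 67 − 26 = 41 in every subsequent period, with present value 41·δ/(1−δ).
Deviation is unprofitable when 41·δ/(1−δ) ≥ 29, i.e. δ/(1−δ) ≥ 29/41.
Equivalently δ ≥ 29/(29+41) = 29/70.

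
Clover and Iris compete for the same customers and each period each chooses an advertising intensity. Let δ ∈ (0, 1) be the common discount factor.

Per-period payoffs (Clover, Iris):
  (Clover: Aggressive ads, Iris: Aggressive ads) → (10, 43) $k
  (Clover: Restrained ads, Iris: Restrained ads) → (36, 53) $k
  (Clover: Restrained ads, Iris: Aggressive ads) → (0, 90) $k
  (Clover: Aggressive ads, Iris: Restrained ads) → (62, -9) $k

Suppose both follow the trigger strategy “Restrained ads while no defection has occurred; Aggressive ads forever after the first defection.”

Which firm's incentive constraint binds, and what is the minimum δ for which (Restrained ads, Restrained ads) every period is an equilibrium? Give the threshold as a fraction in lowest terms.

Iris; δ ≥ 37/47

Clover's threshold: (62−36)/(62−10) = 1/2.
Iris's threshold: (90−53)/(90−43) = 37/47.
1/2 < 37/47, so Iris binds and δ* = 37/47.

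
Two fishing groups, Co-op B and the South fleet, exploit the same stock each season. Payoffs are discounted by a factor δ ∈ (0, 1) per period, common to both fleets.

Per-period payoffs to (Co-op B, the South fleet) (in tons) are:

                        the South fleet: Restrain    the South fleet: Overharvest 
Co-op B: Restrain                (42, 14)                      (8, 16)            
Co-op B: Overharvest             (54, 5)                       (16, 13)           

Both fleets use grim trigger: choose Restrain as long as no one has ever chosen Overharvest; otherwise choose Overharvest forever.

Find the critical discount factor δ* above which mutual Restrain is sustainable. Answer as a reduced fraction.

2/3

Co-op B: cooperation gives 42 each period; deviation gives 54 once then 16 forever.
  42/(1−δ) ≥ 54 + 16δ/(1−δ) ⇒ δ ≥ 12/38 = 6/19.
the South fleet: cooperation gives 14 each period; deviation gives 16 once then 13 forever.
  δ ≥ 2/3.
Both must hold, so the binding constraint is the South fleet's: δ ≥ 2/3.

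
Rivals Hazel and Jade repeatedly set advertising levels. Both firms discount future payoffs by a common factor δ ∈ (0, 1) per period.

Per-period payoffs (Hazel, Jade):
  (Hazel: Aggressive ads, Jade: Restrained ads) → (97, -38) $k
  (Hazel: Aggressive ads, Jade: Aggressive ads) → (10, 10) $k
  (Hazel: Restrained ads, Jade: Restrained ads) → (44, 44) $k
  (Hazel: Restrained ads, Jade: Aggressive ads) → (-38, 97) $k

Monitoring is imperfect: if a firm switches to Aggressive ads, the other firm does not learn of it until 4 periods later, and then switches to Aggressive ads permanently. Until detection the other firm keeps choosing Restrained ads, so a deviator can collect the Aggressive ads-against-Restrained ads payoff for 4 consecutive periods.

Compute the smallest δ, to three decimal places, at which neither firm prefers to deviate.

A deviator earns 97 for 4 periods, then 10 forever; cooperating earns 44 forever. Multiplying the IC by (1−δ):
44 ≥ 97(1−δ^4) + 10δ^4, so 87·δ^4 ≥ 53 and δ^4 ≥ 53/87.
δ ≥ (53/87)^(1/4) ≈ 0.883.

0.883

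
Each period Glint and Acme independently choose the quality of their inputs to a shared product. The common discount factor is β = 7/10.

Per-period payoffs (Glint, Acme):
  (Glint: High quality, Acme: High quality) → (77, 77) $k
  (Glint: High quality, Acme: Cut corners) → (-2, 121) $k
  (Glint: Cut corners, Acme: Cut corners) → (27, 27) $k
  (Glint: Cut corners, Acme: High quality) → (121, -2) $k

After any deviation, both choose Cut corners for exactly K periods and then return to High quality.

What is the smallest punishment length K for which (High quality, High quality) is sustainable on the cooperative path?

No profitable deviation requires (77−27)(β+…+β^K) ≥ 121−77, i.e. β+…+β^K ≥ 22/25 ≈ 0.8800.
With β = 7/10, the partial sums are K=1: 0.7000, K=2: 1.1900.
K = 2 is the first length at which the sum reaches 0.8800.

2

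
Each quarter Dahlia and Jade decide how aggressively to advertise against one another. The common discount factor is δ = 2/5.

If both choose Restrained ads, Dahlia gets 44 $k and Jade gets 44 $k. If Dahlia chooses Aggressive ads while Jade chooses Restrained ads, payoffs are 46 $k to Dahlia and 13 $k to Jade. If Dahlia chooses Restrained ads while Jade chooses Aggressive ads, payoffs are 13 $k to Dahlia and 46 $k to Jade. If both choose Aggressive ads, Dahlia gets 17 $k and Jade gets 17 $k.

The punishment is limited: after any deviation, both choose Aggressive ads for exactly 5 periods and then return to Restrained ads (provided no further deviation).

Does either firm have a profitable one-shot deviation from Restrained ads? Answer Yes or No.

No

Comparing payoff streams over the 6 periods until play realigns: cooperate → 44(1+δ+…+δ^5); deviate → 46 + 17(δ+…+δ^5).
Cooperation is sustained iff (44−17)(δ+…+δ^5) ≥ 46−44.
δ+…+δ^5 = 2/5·(1−(2/5)^5)/(1−2/5) = 0.6598, and (46−44)/(44−17) = 0.0741.
0.6598 ≥ 0.0741, so cooperation is sustainable.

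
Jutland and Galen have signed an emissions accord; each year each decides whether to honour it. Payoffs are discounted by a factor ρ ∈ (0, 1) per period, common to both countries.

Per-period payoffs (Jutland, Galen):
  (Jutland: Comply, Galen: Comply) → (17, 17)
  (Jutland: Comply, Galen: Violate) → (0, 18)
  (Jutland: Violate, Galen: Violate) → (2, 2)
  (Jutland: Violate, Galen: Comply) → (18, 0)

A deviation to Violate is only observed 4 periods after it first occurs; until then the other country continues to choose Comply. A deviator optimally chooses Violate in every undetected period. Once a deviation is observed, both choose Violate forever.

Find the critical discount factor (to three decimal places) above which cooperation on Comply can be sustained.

Deviating for the 4 undetected periods gains 18−17 = 1 per period over cooperation, then loses 17−2 = 15 per period forever once punishment starts.
Gain: 1(1 + ρ + … + ρ^3); loss: 15·ρ^4/(1−ρ).
No profitable deviation ⇔ 1(1−ρ^4) ≤ 15·ρ^4, i.e. ρ^4 ≥ 1/(1+15) = 1/16.
Hence ρ ≥ (1/16)^(1/4) ≈ 0.500.

0.500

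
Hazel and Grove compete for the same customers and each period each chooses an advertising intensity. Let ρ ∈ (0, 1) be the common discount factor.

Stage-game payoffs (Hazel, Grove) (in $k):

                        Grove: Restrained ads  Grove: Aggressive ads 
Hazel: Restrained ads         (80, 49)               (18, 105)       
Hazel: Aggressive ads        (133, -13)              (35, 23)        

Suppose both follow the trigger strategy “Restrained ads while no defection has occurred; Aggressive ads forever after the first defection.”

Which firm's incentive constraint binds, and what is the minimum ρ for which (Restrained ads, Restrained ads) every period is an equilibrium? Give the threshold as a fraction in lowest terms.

For Hazel: deviation gain 133−80 = 53, per-period punishment loss 80−35 = 45. IC gives ρ ≥ 53/98.
For Grove: gain 56, loss 26 per period, so ρ ≥ 56/82 = 28/41.
The tighter constraint is Grove's, so cooperation needs ρ ≥ 28/41.

Grove; ρ ≥ 28/41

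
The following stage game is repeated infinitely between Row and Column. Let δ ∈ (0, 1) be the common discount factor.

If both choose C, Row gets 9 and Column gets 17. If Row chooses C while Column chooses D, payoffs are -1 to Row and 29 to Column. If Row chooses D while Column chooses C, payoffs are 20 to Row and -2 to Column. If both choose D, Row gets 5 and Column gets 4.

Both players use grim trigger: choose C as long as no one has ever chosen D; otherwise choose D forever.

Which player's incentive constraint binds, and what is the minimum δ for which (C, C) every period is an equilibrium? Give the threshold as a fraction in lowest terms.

Row: cooperation gives 9 each period; deviation gives 20 once then 5 forever.
  9/(1−δ) ≥ 20 + 5δ/(1−δ) ⇒ δ ≥ 11/15.
Column: cooperation gives 17 each period; deviation gives 29 once then 4 forever.
  δ ≥ 12/25.
Both must hold, so the binding constraint is Row's: δ ≥ 11/15.

Row; δ ≥ 11/15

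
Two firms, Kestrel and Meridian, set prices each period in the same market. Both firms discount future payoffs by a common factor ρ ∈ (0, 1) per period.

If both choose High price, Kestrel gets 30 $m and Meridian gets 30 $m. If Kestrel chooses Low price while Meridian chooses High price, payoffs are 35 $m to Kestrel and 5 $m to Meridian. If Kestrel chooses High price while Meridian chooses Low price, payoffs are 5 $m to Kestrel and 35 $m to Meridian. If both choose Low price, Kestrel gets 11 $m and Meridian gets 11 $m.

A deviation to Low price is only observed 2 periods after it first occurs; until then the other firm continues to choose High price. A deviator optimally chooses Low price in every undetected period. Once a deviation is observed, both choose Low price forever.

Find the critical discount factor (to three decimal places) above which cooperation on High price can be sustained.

0.456

The best deviation is to choose Low price for all 2 undetected periods, earning 35 each, then 11 forever once detected.
Deviation value: 35(1−ρ^2)/(1−ρ) + 11ρ^2/(1−ρ); cooperation value: 30/(1−ρ).
IC: 30 ≥ 35(1−ρ^2) + 11ρ^2 = 35 − 24ρ^2.
So ρ^2 ≥ 5/24, giving ρ ≥ (5/24)^(1/2) ≈ 0.456.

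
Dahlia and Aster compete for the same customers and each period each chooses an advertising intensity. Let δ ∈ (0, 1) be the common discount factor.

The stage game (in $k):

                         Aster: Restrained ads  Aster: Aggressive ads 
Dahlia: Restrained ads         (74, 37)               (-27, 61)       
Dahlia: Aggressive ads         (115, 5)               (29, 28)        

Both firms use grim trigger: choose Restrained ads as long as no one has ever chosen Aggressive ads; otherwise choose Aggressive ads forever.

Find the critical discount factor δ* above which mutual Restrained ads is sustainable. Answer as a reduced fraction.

Dahlia's threshold: (115−74)/(115−29) = 41/86.
Aster's threshold: (61−37)/(61−28) = 8/11.
41/86 < 8/11, so Aster binds and δ* = 8/11.

8/11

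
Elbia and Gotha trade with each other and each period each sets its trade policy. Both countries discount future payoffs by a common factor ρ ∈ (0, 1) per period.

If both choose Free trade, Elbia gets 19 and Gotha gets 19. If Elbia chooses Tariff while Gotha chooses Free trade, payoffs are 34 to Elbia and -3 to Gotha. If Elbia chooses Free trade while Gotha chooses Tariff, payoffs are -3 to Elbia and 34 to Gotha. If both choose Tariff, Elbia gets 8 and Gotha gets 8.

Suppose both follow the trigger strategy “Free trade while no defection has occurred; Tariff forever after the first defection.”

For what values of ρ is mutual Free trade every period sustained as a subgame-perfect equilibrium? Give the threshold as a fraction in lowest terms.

15/26

One-period gain from deviating is 34 − 19 = 15. The loss is 19 − 8 = 11 in every subsequent period, with present value 11·ρ/(1−ρ).
Deviation is unprofitable when 11·ρ/(1−ρ) ≥ 15, i.e. ρ/(1−ρ) ≥ 15/11.
Equivalently ρ ≥ 15/(15+11) = 15/26.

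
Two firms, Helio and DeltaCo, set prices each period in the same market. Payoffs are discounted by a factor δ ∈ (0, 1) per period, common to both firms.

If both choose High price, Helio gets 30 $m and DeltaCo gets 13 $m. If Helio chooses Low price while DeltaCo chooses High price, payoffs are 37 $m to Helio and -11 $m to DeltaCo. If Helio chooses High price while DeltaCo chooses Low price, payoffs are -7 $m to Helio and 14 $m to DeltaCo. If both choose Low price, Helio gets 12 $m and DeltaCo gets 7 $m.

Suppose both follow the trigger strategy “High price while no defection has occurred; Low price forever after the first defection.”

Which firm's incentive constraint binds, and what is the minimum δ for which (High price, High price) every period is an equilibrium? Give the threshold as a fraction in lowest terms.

Helio; δ ≥ 7/25

Helio's threshold: (37−30)/(37−12) = 7/25.
DeltaCo's threshold: (14−13)/(14−7) = 1/7.
7/25 > 1/7, so Helio binds and δ* = 7/25.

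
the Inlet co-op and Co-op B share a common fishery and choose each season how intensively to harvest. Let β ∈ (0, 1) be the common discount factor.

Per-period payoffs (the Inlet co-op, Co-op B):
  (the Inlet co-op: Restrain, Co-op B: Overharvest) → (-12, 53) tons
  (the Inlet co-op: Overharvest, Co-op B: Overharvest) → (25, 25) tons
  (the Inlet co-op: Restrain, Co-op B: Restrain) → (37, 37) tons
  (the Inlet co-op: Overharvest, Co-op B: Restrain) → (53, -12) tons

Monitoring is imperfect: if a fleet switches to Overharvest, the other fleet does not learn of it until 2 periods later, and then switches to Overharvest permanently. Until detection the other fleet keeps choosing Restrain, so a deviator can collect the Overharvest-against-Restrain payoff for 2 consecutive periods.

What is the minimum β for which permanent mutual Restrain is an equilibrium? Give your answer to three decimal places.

0.756

A deviator earns 53 for 2 periods, then 25 forever; cooperating earns 37 forever. Multiplying the IC by (1−β):
37 ≥ 53(1−β^2) + 25β^2, so 28·β^2 ≥ 16 and β^2 ≥ 4/7.
β ≥ (4/7)^(1/2) ≈ 0.756.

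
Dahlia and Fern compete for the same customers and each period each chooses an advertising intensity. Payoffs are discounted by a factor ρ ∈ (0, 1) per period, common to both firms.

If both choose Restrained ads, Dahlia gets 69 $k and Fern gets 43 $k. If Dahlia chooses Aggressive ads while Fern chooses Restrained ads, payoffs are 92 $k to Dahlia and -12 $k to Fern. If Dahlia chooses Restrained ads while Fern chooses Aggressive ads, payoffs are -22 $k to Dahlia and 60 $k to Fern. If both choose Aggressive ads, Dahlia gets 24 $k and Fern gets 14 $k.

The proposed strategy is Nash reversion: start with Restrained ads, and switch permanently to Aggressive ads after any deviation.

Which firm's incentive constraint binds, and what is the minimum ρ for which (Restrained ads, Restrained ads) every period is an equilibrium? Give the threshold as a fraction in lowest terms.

Fern; ρ ≥ 17/46

Dahlia's threshold: (92−69)/(92−24) = 23/68.
Fern's threshold: (60−43)/(60−14) = 17/46.
23/68 < 17/46, so Fern binds and ρ* = 17/46.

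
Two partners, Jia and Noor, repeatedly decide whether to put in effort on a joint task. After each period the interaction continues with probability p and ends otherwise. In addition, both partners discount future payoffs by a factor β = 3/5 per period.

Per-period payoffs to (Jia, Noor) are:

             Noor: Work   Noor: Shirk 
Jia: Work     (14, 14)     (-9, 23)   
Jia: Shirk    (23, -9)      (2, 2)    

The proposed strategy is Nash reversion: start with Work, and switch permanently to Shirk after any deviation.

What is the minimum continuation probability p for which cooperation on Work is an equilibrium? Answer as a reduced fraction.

5/7

Expected continuation weight on next period's payoff is β·p = 3/5·p, which plays the role of the discount factor.
Cooperation requires 3/5·p ≥ (23−14)/(23−2) = 3/7, hence p ≥ 5/7.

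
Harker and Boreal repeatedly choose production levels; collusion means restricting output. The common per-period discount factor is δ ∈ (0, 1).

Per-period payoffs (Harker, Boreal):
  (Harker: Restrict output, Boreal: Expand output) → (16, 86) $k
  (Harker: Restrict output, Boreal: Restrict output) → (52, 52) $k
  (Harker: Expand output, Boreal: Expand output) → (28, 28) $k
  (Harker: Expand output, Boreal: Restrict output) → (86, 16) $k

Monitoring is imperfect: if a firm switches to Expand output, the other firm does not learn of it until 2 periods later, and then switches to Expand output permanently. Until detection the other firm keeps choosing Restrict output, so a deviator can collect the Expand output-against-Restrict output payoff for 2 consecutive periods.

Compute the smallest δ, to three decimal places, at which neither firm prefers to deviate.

0.766

The best deviation is to choose Expand output for all 2 undetected periods, earning 86 each, then 28 forever once detected.
Deviation value: 86(1−δ^2)/(1−δ) + 28δ^2/(1−δ); cooperation value: 52/(1−δ).
IC: 52 ≥ 86(1−δ^2) + 28δ^2 = 86 − 58δ^2.
So δ^2 ≥ 34/58 = 17/29, giving δ ≥ (17/29)^(1/2) ≈ 0.766.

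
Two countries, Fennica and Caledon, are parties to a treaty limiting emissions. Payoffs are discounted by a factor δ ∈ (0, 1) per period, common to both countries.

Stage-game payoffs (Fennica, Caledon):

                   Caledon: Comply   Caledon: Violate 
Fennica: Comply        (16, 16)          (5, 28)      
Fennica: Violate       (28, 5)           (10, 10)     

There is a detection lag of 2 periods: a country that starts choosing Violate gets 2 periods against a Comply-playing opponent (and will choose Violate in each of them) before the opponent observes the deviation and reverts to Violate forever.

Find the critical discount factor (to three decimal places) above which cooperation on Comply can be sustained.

A deviator earns 28 for 2 periods, then 10 forever; cooperating earns 16 forever. Multiplying the IC by (1−δ):
16 ≥ 28(1−δ^2) + 10δ^2, so 18·δ^2 ≥ 12 and δ^2 ≥ 2/3.
δ ≥ (2/3)^(1/2) ≈ 0.816.

0.816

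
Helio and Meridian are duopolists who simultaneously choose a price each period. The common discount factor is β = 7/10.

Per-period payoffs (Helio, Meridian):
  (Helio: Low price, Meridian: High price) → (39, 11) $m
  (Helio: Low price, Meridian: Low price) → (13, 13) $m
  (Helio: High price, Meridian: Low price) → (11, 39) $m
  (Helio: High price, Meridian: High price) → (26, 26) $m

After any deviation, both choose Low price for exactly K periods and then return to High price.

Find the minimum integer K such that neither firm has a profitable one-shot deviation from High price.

2

Need Σ_{k=1}^{K} β^k ≥ (39−26)/(26−13) = 1.0000 at β = 7/10.
At K = 1 the sum is 0.7000 < 1.0000; at K = 2 it is 1.1900 ≥ 1.0000.
So the minimum punishment length is K = 2.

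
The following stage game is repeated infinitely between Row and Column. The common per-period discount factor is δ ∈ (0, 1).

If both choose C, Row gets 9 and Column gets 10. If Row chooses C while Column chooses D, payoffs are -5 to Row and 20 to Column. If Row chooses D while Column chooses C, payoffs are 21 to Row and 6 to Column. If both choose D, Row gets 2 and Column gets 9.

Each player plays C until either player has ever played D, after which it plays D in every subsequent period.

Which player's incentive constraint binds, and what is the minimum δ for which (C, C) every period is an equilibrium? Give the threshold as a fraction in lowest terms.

Column; δ ≥ 10/11

For Row: deviation gain 21−9 = 12, per-period punishment loss 9−2 = 7. IC gives δ ≥ 12/19.
For Column: gain 10, loss 1 per period, so δ ≥ 10/11.
The tighter constraint is Column's, so cooperation needs δ ≥ 10/11.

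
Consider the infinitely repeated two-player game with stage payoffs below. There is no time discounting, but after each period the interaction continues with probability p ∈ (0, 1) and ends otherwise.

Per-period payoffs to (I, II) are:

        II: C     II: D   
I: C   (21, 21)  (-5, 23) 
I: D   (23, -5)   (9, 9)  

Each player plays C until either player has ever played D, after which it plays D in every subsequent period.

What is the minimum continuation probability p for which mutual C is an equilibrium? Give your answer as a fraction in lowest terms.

1/7

With no time discounting, the continuation probability p plays the role of the discount factor.
Grim-trigger IC: 21/(1−p) ≥ 23 + 9p/(1−p) ⇒ p ≥ (23−21)/(23−9) = 1/7.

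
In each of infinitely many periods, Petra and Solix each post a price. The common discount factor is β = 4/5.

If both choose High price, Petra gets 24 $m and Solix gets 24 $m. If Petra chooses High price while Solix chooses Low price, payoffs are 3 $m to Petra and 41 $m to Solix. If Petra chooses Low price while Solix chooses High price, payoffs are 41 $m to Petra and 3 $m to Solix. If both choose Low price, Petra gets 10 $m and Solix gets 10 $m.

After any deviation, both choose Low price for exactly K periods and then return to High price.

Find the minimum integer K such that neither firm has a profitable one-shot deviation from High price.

2

IC: β(1−β^K)/(1−β) ≥ (41−24)/(24−10) = 17/14.
With β = 4/5: need 1 − β^K ≥ 17/14·(1−4/5)/(4/5), i.e. β^K ≤ 0.6964.
Since (4/5)^1 = 0.8000 and (4/5)^2 = 0.6400, the smallest such K is 2.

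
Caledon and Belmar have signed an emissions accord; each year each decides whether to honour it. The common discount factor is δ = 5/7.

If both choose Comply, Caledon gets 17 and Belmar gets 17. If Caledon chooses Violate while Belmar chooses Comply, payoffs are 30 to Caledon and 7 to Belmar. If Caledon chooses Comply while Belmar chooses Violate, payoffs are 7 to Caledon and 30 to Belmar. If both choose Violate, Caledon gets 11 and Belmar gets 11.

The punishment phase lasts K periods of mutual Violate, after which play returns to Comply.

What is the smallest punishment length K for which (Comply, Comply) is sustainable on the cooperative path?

No profitable deviation requires (17−11)(δ+…+δ^K) ≥ 30−17, i.e. δ+…+δ^K ≥ 13/6 ≈ 2.1667.
With δ = 5/7, the partial sums are K=1: 0.7143, K=2: 1.2245, K=3: 1.5889, K=4: 1.8492, K=5: 2.0352, K=6: 2.1680.
K = 6 is the first length at which the sum reaches 2.1667.

6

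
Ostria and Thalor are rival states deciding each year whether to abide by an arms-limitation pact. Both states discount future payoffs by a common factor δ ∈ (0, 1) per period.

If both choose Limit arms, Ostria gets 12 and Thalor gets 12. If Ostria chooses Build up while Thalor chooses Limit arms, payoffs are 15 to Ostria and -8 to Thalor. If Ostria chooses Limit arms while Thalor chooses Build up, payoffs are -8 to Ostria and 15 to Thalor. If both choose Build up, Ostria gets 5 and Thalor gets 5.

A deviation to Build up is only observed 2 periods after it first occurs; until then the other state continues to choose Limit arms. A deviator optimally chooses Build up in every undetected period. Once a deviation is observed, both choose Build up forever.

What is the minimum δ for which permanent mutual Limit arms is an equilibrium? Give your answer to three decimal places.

0.548

Deviating for the 2 undetected periods gains 15−12 = 3 per period over cooperation, then loses 12−5 = 7 per period forever once punishment starts.
Gain: 3(1 + δ + … + δ^1); loss: 7·δ^2/(1−δ).
No profitable deviation ⇔ 3(1−δ^2) ≤ 7·δ^2, i.e. δ^2 ≥ 3/(3+7) = 3/10.
Hence δ ≥ (3/10)^(1/2) ≈ 0.548.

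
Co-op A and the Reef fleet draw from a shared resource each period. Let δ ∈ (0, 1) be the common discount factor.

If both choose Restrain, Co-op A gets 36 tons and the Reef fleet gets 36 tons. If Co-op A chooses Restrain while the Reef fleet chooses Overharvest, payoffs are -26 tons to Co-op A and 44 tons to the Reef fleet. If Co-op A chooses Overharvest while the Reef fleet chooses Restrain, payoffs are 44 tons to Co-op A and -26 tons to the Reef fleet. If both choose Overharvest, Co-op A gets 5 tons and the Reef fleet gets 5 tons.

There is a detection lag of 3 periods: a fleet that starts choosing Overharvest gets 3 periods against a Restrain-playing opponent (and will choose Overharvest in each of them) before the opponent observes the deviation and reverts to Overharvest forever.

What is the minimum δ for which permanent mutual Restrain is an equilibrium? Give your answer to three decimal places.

A deviator earns 44 for 3 periods, then 5 forever; cooperating earns 36 forever. Multiplying the IC by (1−δ):
36 ≥ 44(1−δ^3) + 5δ^3, so 39·δ^3 ≥ 8 and δ^3 ≥ 8/39.
δ ≥ (8/39)^(1/3) ≈ 0.590.

0.590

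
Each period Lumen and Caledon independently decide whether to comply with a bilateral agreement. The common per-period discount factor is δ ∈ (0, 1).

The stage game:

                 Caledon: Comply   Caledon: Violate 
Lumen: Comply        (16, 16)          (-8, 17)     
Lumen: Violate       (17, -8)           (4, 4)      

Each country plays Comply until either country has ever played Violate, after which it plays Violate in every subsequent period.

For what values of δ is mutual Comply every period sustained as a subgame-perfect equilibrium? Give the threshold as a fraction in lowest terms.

Under grim trigger the critical discount factor is (T−C)/(T−P) with T = 17, C = 16, P = 4.
δ* = (17−16)/(17−4) = 1/13.

1/13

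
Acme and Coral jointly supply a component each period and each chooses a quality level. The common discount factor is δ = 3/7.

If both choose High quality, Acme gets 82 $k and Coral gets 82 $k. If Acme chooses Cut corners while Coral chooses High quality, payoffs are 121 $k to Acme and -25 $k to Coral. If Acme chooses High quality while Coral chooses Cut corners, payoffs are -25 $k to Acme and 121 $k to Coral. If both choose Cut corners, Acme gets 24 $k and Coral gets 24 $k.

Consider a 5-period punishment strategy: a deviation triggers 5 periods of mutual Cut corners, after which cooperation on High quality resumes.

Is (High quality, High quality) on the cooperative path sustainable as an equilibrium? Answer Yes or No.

Yes

IC: δ+…+δ^5 ≥ (121−82)/(82−24) = 39/58.
At δ = 3/7: partial sum = 0.7392 ≥ 0.6724. Cooperation sustainable.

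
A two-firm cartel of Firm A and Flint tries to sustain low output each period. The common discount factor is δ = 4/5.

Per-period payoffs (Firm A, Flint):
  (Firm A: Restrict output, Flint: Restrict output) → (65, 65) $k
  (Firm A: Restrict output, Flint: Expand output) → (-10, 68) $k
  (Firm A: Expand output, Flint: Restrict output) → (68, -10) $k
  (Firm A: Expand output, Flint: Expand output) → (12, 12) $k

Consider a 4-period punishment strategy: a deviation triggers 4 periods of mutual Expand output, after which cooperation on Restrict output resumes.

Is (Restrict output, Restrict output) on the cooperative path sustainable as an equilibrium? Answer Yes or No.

A one-shot deviation gives 68 now, then 12 for 4 periods, then back to 65.
Gain from deviating: (68−65) today; loss: (65−12) in each of the next 4 periods.
No-deviation condition: (65−12)(δ+…+δ^4) ≥ 68−65, i.e. δ+…+δ^4 ≥ 3/53.
At δ = 4/5: δ+…+δ^4 = 2.3616 ≥ 0.0566.
So cooperation is sustainable.

Yes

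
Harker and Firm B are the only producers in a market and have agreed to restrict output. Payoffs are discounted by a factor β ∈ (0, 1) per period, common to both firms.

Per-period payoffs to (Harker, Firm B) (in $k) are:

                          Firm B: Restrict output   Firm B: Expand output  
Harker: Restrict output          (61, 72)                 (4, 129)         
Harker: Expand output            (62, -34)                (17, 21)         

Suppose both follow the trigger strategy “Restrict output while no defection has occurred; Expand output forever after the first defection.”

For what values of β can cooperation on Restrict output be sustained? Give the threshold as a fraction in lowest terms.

Harker: cooperation gives 61 each period; deviation gives 62 once then 17 forever.
  61/(1−β) ≥ 62 + 17β/(1−β) ⇒ β ≥ 1/45.
Firm B: cooperation gives 72 each period; deviation gives 129 once then 21 forever.
  β ≥ 57/108 = 19/36.
Both must hold, so the binding constraint is Firm B's: β ≥ 19/36.

19/36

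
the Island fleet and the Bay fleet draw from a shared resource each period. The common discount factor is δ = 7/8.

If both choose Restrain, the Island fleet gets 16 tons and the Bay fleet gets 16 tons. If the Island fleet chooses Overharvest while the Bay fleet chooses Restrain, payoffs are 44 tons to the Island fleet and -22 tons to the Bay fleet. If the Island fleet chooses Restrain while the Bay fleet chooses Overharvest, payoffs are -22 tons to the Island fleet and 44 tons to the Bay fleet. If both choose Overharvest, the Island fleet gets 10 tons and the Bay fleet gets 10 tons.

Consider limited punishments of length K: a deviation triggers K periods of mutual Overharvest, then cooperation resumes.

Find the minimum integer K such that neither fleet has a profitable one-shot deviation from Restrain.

No profitable deviation requires (16−10)(δ+…+δ^K) ≥ 44−16, i.e. δ+…+δ^K ≥ 14/3 ≈ 4.6667.
With δ = 7/8, the partial sums are K=1: 0.8750, K=2: 1.6406, …, K=7: 4.2511, K=8: 4.5947, K=9: 4.8954.
K = 9 is the first length at which the sum reaches 4.6667.

9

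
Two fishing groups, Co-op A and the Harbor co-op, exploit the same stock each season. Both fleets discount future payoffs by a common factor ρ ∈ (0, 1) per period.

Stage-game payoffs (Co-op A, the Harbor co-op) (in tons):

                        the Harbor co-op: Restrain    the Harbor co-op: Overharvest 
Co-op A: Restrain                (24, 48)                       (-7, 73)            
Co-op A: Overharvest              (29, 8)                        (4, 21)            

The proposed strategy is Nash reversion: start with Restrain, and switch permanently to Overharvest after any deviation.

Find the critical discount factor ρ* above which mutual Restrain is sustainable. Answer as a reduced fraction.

25/52

Co-op A's threshold: (29−24)/(29−4) = 1/5.
the Harbor co-op's threshold: (73−48)/(73−21) = 25/52.
1/5 < 25/52, so the Harbor co-op binds and ρ* = 25/52.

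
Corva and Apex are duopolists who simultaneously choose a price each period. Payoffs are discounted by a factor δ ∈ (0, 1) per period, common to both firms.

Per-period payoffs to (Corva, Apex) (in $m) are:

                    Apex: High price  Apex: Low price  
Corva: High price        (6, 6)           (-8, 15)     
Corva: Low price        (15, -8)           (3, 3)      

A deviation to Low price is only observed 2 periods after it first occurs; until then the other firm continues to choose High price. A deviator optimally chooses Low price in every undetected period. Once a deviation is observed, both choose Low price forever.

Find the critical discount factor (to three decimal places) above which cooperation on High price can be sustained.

Deviating for the 2 undetected periods gains 15−6 = 9 per period over cooperation, then loses 6−3 = 3 per period forever once punishment starts.
Gain: 9(1 + δ + … + δ^1); loss: 3·δ^2/(1−δ).
No profitable deviation ⇔ 9(1−δ^2) ≤ 3·δ^2, i.e. δ^2 ≥ 9/(9+3) = 3/4.
Hence δ ≥ (3/4)^(1/2) ≈ 0.866.

0.866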